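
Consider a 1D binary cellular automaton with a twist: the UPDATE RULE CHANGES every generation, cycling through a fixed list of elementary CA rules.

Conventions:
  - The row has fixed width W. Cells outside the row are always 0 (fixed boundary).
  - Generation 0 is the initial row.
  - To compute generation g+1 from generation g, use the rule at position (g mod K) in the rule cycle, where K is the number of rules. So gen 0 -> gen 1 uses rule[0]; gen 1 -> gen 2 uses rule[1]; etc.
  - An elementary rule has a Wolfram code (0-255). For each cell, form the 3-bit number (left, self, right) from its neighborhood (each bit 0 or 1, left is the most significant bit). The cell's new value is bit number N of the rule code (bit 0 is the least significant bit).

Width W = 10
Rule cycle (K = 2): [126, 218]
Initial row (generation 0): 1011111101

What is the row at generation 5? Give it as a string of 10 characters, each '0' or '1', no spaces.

Gen 0: 1011111101
Gen 1 (rule 126): 1110000111
Gen 2 (rule 218): 1111001111
Gen 3 (rule 126): 1001111001
Gen 4 (rule 218): 0111111110
Gen 5 (rule 126): 1100000011

Answer: 1100000011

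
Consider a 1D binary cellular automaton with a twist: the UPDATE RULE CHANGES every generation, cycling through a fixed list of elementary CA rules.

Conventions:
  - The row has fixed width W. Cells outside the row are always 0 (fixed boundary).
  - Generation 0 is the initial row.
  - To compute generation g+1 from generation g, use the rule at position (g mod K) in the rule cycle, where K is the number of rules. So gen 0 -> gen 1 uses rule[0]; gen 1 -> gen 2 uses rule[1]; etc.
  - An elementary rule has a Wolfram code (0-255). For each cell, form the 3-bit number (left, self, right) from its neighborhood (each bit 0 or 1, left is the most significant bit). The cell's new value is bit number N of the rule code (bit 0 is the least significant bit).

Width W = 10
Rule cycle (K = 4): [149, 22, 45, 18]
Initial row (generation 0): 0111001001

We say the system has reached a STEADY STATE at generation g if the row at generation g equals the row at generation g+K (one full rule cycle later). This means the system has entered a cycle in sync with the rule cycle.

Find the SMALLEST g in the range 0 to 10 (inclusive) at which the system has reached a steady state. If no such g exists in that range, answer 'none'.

Answer: 5

Derivation:
Gen 0: 0111001001
Gen 1 (rule 149): 0010101101
Gen 2 (rule 22): 0110100001
Gen 3 (rule 45): 0101101101
Gen 4 (rule 18): 1000000000
Gen 5 (rule 149): 1111111111
Gen 6 (rule 22): 0000000000
Gen 7 (rule 45): 1111111111
Gen 8 (rule 18): 0000000000
Gen 9 (rule 149): 1111111111
Gen 10 (rule 22): 0000000000
Gen 11 (rule 45): 1111111111
Gen 12 (rule 18): 0000000000
Gen 13 (rule 149): 1111111111
Gen 14 (rule 22): 0000000000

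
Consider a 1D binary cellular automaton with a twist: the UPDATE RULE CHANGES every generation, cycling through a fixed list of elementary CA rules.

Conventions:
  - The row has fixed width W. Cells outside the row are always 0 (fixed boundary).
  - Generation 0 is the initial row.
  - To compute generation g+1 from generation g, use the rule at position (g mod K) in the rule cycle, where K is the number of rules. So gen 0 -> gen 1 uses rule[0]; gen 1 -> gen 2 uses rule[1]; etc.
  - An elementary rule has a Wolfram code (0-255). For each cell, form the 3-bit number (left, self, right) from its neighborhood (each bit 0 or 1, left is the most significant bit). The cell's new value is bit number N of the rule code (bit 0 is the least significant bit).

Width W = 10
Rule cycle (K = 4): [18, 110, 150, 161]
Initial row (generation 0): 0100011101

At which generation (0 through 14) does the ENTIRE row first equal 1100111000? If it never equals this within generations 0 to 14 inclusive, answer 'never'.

Answer: 6

Derivation:
Gen 0: 0100011101
Gen 1 (rule 18): 1010100000
Gen 2 (rule 110): 1111100000
Gen 3 (rule 150): 0111010000
Gen 4 (rule 161): 0010100111
Gen 5 (rule 18): 0100011000
Gen 6 (rule 110): 1100111000
Gen 7 (rule 150): 0011010100
Gen 8 (rule 161): 1000101001
Gen 9 (rule 18): 0101000110
Gen 10 (rule 110): 1111001110
Gen 11 (rule 150): 0110110101
Gen 12 (rule 161): 0001001010
Gen 13 (rule 18): 0010110001
Gen 14 (rule 110): 0111110011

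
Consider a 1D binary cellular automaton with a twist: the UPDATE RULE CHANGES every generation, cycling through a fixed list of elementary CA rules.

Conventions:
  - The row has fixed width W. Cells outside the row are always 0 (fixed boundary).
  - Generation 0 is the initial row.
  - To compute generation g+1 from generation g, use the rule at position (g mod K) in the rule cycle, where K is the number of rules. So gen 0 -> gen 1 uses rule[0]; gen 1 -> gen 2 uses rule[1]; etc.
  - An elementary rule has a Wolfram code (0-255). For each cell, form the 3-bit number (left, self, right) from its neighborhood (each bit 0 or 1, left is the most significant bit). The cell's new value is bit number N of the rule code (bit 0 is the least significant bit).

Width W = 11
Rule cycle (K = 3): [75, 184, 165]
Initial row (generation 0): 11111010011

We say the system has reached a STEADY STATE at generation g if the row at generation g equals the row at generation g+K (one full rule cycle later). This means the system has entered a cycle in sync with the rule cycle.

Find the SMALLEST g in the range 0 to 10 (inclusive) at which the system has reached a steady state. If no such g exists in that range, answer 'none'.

Gen 0: 11111010011
Gen 1 (rule 75): 10001000111
Gen 2 (rule 184): 01000100110
Gen 3 (rule 165): 01010100000
Gen 4 (rule 75): 10000001111
Gen 5 (rule 184): 01000001110
Gen 6 (rule 165): 01011100100
Gen 7 (rule 75): 10010101001
Gen 8 (rule 184): 01001010100
Gen 9 (rule 165): 01001111101
Gen 10 (rule 75): 10011000100
Gen 11 (rule 184): 01010100010
Gen 12 (rule 165): 01111101010
Gen 13 (rule 75): 11000100000

Answer: none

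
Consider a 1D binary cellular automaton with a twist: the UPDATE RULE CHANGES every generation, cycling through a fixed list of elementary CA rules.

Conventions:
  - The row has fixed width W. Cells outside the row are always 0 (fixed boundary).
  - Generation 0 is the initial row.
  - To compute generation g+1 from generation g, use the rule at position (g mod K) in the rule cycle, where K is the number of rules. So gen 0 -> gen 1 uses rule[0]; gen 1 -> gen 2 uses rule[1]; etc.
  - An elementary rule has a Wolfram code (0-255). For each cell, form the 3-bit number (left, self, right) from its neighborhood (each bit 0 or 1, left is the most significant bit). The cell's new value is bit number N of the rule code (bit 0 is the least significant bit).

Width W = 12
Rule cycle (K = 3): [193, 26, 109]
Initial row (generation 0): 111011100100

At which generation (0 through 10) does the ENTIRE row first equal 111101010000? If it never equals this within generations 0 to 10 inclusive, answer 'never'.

Answer: never

Derivation:
Gen 0: 111011100100
Gen 1 (rule 193): 011001100001
Gen 2 (rule 26): 110111010010
Gen 3 (rule 109): 111101110010
Gen 4 (rule 193): 011100110000
Gen 5 (rule 26): 110011101000
Gen 6 (rule 109): 110010111011
Gen 7 (rule 193): 010000011001
Gen 8 (rule 26): 101000110110
Gen 9 (rule 109): 111010111110
Gen 10 (rule 193): 011000011110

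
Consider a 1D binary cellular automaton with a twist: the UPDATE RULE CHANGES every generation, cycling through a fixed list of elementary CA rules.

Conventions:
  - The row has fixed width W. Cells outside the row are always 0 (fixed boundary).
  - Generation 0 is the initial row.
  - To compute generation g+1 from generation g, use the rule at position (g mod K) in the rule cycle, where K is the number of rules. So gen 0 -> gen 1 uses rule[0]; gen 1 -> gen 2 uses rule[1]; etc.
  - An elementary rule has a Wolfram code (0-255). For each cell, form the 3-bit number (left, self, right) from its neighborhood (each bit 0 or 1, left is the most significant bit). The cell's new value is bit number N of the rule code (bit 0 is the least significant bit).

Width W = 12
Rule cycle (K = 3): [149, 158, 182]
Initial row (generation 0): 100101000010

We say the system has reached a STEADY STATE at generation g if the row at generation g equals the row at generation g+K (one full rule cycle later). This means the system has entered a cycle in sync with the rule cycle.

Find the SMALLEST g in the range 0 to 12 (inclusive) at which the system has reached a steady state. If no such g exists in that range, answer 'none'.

Gen 0: 100101000010
Gen 1 (rule 149): 110101111011
Gen 2 (rule 158): 100101110010
Gen 3 (rule 182): 111110101111
Gen 4 (rule 149): 011100100110
Gen 5 (rule 158): 111011111101
Gen 6 (rule 182): 010101111011
Gen 7 (rule 149): 010100110000
Gen 8 (rule 158): 110111101000
Gen 9 (rule 182): 001011011100
Gen 10 (rule 149): 101000001011
Gen 11 (rule 158): 101100011010
Gen 12 (rule 182): 110010100111
Gen 13 (rule 149): 001010110010
Gen 14 (rule 158): 011010101111
Gen 15 (rule 182): 100111110110

Answer: none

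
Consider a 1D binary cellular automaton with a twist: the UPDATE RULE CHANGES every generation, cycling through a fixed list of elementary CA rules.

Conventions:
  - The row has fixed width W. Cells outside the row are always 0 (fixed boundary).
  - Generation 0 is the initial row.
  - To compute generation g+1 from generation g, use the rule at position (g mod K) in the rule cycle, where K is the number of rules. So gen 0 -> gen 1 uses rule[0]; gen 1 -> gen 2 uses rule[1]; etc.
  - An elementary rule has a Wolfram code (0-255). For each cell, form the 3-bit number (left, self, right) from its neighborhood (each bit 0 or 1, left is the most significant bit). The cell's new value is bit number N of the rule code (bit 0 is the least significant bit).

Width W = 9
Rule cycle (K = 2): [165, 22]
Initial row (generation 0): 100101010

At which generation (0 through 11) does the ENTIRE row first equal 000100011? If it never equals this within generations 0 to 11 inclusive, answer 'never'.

Answer: 9

Derivation:
Gen 0: 100101010
Gen 1 (rule 165): 100111110
Gen 2 (rule 22): 111000001
Gen 3 (rule 165): 010011101
Gen 4 (rule 22): 111100001
Gen 5 (rule 165): 011001101
Gen 6 (rule 22): 100110001
Gen 7 (rule 165): 100000101
Gen 8 (rule 22): 110001101
Gen 9 (rule 165): 000100011
Gen 10 (rule 22): 001110100
Gen 11 (rule 165): 100101101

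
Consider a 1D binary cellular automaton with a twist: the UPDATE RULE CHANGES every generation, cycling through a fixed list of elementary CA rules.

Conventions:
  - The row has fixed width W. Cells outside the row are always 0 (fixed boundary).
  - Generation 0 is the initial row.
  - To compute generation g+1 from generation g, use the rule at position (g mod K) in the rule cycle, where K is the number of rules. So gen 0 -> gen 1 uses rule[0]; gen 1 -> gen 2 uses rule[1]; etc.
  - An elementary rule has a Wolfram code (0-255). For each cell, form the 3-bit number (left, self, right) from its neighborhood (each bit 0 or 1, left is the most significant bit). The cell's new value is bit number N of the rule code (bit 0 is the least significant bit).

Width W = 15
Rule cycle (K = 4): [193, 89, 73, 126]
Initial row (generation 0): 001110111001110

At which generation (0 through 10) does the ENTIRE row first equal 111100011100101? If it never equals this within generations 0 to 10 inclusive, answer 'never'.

Gen 0: 001110111001110
Gen 1 (rule 193): 100110011000110
Gen 2 (rule 89): 010111011110111
Gen 3 (rule 73): 000101010010101
Gen 4 (rule 126): 001111111111111
Gen 5 (rule 193): 100111111111111
Gen 6 (rule 89): 010100000000001
Gen 7 (rule 73): 000001111111100
Gen 8 (rule 126): 000011000000110
Gen 9 (rule 193): 111001011110010
Gen 10 (rule 89): 101100010011001

Answer: never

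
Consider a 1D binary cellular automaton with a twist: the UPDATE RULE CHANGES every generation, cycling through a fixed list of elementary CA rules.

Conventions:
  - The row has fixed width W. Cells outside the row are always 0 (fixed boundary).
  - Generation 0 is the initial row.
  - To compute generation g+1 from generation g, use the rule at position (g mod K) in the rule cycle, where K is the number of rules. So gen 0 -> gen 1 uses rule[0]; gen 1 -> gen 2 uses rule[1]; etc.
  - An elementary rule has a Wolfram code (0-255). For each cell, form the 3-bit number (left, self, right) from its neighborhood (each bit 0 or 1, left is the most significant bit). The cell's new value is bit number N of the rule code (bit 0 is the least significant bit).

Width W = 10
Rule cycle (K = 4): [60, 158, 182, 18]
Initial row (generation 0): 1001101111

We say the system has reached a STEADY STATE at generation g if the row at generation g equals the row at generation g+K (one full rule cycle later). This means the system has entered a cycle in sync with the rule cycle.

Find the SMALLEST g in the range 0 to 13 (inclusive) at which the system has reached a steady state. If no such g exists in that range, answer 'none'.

Gen 0: 1001101111
Gen 1 (rule 60): 1101011000
Gen 2 (rule 158): 1001010100
Gen 3 (rule 182): 1111111110
Gen 4 (rule 18): 0000000001
Gen 5 (rule 60): 0000000001
Gen 6 (rule 158): 0000000011
Gen 7 (rule 182): 0000000100
Gen 8 (rule 18): 0000001010
Gen 9 (rule 60): 0000001111
Gen 10 (rule 158): 0000011110
Gen 11 (rule 182): 0000101101
Gen 12 (rule 18): 0001000000
Gen 13 (rule 60): 0001100000
Gen 14 (rule 158): 0011010000
Gen 15 (rule 182): 0100111000
Gen 16 (rule 18): 1011000100
Gen 17 (rule 60): 1110100110

Answer: none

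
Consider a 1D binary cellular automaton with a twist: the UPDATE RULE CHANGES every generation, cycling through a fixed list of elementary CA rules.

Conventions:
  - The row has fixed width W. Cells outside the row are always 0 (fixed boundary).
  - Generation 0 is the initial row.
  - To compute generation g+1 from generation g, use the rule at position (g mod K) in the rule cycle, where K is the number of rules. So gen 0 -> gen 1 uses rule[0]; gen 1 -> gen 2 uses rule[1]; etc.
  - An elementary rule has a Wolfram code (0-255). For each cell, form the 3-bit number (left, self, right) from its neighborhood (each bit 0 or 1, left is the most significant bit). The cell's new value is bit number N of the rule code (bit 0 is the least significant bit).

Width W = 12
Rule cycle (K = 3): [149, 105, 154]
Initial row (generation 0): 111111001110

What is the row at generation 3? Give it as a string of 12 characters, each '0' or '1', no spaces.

Gen 0: 111111001110
Gen 1 (rule 149): 011110100101
Gen 2 (rule 105): 010011000010
Gen 3 (rule 154): 101110100101

Answer: 101110100101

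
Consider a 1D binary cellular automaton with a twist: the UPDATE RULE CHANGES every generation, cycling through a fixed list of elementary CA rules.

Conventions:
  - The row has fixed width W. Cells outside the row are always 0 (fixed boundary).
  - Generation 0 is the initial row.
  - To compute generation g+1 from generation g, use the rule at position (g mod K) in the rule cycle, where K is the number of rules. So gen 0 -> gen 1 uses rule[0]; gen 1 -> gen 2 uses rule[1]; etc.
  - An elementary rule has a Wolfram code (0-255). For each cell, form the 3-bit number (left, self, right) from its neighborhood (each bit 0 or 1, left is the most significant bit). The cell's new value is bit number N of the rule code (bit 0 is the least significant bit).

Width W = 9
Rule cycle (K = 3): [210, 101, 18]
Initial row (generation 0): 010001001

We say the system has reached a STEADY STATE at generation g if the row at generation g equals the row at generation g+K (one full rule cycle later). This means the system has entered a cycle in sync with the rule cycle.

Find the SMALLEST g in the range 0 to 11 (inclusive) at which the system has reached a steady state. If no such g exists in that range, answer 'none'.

Gen 0: 010001001
Gen 1 (rule 210): 101010110
Gen 2 (rule 101): 111111010
Gen 3 (rule 18): 000000001
Gen 4 (rule 210): 000000010
Gen 5 (rule 101): 111111010
Gen 6 (rule 18): 000000001
Gen 7 (rule 210): 000000010
Gen 8 (rule 101): 111111010
Gen 9 (rule 18): 000000001
Gen 10 (rule 210): 000000010
Gen 11 (rule 101): 111111010
Gen 12 (rule 18): 000000001
Gen 13 (rule 210): 000000010
Gen 14 (rule 101): 111111010

Answer: 2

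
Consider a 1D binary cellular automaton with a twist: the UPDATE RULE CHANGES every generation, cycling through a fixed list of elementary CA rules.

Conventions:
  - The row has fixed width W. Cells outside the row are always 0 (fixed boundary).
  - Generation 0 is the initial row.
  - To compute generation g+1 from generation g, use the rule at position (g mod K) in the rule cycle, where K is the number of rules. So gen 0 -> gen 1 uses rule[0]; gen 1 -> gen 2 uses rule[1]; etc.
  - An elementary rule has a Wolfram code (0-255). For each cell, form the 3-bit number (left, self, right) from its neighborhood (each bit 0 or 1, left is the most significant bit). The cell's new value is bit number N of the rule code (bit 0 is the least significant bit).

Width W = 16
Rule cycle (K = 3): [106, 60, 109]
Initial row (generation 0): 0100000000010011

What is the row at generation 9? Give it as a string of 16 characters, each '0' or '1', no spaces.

Gen 0: 0100000000010011
Gen 1 (rule 106): 1000000000100111
Gen 2 (rule 60): 1100000000110100
Gen 3 (rule 109): 1101111110111101
Gen 4 (rule 106): 1111000011100110
Gen 5 (rule 60): 1000100010010101
Gen 6 (rule 109): 1010101010011111
Gen 7 (rule 106): 0101010100110001
Gen 8 (rule 60): 0111111110101001
Gen 9 (rule 109): 0100000011111001

Answer: 0100000011111001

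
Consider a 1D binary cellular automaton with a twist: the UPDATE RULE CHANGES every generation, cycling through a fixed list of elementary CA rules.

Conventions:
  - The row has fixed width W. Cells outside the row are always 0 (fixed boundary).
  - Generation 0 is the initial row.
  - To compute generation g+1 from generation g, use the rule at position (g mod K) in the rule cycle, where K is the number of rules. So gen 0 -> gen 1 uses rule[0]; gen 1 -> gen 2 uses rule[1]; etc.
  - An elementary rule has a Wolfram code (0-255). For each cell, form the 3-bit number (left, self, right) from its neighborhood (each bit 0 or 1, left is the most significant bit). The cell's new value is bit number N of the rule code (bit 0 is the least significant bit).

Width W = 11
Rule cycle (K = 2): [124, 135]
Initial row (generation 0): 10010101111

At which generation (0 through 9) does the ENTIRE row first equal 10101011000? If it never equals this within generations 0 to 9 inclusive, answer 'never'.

Answer: never

Derivation:
Gen 0: 10010101111
Gen 1 (rule 124): 11011111001
Gen 2 (rule 135): 00001110011
Gen 3 (rule 124): 00001011011
Gen 4 (rule 135): 11111000000
Gen 5 (rule 124): 10001100000
Gen 6 (rule 135): 10110001111
Gen 7 (rule 124): 11111001001
Gen 8 (rule 135): 01110011011
Gen 9 (rule 124): 01011011111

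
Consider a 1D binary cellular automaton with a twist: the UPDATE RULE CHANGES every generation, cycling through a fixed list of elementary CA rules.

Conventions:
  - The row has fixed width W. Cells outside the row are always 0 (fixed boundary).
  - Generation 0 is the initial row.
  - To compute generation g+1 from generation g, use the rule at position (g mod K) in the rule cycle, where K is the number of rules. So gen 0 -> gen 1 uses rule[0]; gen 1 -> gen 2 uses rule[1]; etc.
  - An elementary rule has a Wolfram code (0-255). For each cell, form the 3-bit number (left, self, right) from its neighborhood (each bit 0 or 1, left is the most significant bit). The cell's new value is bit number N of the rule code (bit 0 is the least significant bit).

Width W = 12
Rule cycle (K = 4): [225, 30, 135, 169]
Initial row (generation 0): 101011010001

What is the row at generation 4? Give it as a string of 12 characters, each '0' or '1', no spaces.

Answer: 110010001001

Derivation:
Gen 0: 101011010001
Gen 1 (rule 225): 010101100100
Gen 2 (rule 30): 110101011110
Gen 3 (rule 135): 000101001100
Gen 4 (rule 169): 110010001001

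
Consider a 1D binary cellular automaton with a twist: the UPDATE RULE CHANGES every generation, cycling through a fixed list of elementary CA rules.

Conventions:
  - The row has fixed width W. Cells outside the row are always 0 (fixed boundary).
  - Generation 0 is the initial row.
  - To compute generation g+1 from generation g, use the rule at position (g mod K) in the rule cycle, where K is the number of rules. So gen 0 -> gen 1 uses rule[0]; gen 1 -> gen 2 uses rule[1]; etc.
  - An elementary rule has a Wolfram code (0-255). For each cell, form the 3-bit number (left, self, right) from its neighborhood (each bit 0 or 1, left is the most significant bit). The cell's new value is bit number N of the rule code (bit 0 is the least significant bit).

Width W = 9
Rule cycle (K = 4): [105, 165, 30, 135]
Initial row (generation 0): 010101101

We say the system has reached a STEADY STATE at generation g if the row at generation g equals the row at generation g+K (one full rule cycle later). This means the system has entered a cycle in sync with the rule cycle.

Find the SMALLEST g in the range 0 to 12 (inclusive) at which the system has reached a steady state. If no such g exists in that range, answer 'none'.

Gen 0: 010101101
Gen 1 (rule 105): 001011110
Gen 2 (rule 165): 101101100
Gen 3 (rule 30): 101001010
Gen 4 (rule 135): 101011010
Gen 5 (rule 105): 010111100
Gen 6 (rule 165): 011011001
Gen 7 (rule 30): 110010111
Gen 8 (rule 135): 000110010
Gen 9 (rule 105): 110110000
Gen 10 (rule 165): 001000111
Gen 11 (rule 30): 011101100
Gen 12 (rule 135): 101000001
Gen 13 (rule 105): 010011100
Gen 14 (rule 165): 010001001
Gen 15 (rule 30): 111011111
Gen 16 (rule 135): 010001110

Answer: none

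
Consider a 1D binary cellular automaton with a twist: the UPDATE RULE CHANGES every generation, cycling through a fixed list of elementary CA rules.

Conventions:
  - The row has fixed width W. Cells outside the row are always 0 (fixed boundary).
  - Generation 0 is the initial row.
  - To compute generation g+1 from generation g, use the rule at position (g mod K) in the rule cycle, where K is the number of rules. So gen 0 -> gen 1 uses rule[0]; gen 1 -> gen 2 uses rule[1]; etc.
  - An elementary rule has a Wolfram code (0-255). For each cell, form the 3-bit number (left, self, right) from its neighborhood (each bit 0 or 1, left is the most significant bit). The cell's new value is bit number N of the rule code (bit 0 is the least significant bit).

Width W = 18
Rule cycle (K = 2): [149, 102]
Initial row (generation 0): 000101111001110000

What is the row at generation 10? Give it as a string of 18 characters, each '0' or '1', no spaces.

Answer: 000011000010011000

Derivation:
Gen 0: 000101111001110000
Gen 1 (rule 149): 110100110100101111
Gen 2 (rule 102): 011101011101110001
Gen 3 (rule 149): 001001001000101101
Gen 4 (rule 102): 011011011001110111
Gen 5 (rule 149): 000000000100100010
Gen 6 (rule 102): 000000001101100110
Gen 7 (rule 149): 111111100000010001
Gen 8 (rule 102): 000000100000110011
Gen 9 (rule 149): 111110111110001000
Gen 10 (rule 102): 000011000010011000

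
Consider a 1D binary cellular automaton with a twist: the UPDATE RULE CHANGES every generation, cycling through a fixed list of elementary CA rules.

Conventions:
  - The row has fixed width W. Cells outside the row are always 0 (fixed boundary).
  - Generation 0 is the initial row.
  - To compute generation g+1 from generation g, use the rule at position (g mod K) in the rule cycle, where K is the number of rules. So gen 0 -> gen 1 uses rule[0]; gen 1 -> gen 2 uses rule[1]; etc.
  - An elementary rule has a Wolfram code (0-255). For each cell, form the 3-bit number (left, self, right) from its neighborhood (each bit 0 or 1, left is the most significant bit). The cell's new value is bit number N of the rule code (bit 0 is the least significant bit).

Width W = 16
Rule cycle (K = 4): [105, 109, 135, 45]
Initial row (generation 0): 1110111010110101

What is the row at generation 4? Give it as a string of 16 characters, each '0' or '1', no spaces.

Answer: 0101010000011101

Derivation:
Gen 0: 1110111010110101
Gen 1 (rule 105): 1011101101111010
Gen 2 (rule 109): 1110111111001110
Gen 3 (rule 135): 0100011110010100
Gen 4 (rule 45): 0101010000011101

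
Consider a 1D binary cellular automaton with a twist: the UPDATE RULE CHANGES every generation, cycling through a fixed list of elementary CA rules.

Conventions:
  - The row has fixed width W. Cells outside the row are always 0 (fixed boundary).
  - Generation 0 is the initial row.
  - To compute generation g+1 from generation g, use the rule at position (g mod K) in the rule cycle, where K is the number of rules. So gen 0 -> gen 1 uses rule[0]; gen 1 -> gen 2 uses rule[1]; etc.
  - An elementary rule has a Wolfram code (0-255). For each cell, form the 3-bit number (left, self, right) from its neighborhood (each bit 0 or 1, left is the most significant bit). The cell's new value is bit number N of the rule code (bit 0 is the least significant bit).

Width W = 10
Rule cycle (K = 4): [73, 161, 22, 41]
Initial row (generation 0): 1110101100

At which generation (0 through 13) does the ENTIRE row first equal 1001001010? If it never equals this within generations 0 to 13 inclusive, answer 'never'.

Answer: 10

Derivation:
Gen 0: 1110101100
Gen 1 (rule 73): 1010001101
Gen 2 (rule 161): 0100100010
Gen 3 (rule 22): 1111110111
Gen 4 (rule 41): 1000001100
Gen 5 (rule 73): 0011101101
Gen 6 (rule 161): 1001010010
Gen 7 (rule 22): 1111011111
Gen 8 (rule 41): 1000110000
Gen 9 (rule 73): 0010110111
Gen 10 (rule 161): 1001001010
Gen 11 (rule 22): 1111111011
Gen 12 (rule 41): 1000000110
Gen 13 (rule 73): 0011110110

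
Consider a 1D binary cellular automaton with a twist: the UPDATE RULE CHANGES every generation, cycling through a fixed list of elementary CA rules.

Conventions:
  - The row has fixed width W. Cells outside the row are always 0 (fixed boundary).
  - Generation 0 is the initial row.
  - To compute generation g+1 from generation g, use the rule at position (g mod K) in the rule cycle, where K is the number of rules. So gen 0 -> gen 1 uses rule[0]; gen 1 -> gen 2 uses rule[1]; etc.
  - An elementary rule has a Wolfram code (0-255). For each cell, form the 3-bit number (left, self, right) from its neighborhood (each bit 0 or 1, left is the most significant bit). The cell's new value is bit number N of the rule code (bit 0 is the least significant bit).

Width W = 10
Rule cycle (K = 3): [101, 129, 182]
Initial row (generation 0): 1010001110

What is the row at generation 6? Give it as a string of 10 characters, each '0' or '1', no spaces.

Answer: 1101001000

Derivation:
Gen 0: 1010001110
Gen 1 (rule 101): 1110100010
Gen 2 (rule 129): 0100001000
Gen 3 (rule 182): 1110011100
Gen 4 (rule 101): 0010000101
Gen 5 (rule 129): 1000110000
Gen 6 (rule 182): 1101001000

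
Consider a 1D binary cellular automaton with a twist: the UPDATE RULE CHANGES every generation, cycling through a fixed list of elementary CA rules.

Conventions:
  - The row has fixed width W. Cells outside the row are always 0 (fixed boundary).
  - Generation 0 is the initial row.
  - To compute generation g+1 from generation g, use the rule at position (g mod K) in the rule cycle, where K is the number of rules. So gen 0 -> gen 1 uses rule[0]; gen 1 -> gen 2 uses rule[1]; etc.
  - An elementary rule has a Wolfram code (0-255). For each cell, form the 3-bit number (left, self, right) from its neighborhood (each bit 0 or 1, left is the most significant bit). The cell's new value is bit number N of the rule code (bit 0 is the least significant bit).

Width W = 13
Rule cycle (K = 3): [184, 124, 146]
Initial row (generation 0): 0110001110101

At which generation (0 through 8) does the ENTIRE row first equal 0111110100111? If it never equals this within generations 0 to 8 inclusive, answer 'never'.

Answer: 5

Derivation:
Gen 0: 0110001110101
Gen 1 (rule 184): 0101001101010
Gen 2 (rule 124): 0111101111111
Gen 3 (rule 146): 1011000111110
Gen 4 (rule 184): 0110100111101
Gen 5 (rule 124): 0111110100111
Gen 6 (rule 146): 1011100011010
Gen 7 (rule 184): 0111010010101
Gen 8 (rule 124): 0101111011111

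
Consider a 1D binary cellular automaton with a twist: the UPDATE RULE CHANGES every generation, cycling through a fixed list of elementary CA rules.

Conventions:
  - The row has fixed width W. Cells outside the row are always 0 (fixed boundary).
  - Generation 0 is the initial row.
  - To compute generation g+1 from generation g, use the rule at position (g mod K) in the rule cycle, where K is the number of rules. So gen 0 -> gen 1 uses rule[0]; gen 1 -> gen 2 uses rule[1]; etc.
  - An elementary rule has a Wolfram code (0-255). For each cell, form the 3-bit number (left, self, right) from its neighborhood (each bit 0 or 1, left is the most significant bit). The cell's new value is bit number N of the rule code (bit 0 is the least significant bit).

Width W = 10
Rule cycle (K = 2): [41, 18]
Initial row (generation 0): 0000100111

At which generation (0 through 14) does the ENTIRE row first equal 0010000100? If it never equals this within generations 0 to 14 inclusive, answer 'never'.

Gen 0: 0000100111
Gen 1 (rule 41): 1110000100
Gen 2 (rule 18): 0001001010
Gen 3 (rule 41): 1100000100
Gen 4 (rule 18): 0010001010
Gen 5 (rule 41): 1000100100
Gen 6 (rule 18): 0101011010
Gen 7 (rule 41): 0010110100
Gen 8 (rule 18): 0100000010
Gen 9 (rule 41): 0001111000
Gen 10 (rule 18): 0010000100
Gen 11 (rule 41): 1000110001
Gen 12 (rule 18): 0101001010
Gen 13 (rule 41): 0010000100
Gen 14 (rule 18): 0101001010

Answer: 10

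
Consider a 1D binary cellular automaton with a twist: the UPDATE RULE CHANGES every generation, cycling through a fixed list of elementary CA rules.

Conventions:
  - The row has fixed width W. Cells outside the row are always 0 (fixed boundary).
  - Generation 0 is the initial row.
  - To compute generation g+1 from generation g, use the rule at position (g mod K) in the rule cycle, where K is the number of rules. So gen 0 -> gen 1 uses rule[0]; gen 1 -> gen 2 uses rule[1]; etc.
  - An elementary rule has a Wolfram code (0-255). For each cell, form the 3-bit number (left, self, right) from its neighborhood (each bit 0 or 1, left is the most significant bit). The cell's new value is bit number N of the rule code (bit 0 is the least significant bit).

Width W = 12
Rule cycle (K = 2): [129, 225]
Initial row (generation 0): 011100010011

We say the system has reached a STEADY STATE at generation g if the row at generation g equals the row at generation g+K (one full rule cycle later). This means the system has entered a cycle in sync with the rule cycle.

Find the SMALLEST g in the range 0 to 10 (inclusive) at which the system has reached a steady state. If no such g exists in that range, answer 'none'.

Gen 0: 011100010011
Gen 1 (rule 129): 001001000000
Gen 2 (rule 225): 100000011111
Gen 3 (rule 129): 001111001110
Gen 4 (rule 225): 100111000110
Gen 5 (rule 129): 000010010000
Gen 6 (rule 225): 111000000111
Gen 7 (rule 129): 010011110010
Gen 8 (rule 225): 000001110000
Gen 9 (rule 129): 111100100111
Gen 10 (rule 225): 011100000011
Gen 11 (rule 129): 001001111000
Gen 12 (rule 225): 100000111011

Answer: none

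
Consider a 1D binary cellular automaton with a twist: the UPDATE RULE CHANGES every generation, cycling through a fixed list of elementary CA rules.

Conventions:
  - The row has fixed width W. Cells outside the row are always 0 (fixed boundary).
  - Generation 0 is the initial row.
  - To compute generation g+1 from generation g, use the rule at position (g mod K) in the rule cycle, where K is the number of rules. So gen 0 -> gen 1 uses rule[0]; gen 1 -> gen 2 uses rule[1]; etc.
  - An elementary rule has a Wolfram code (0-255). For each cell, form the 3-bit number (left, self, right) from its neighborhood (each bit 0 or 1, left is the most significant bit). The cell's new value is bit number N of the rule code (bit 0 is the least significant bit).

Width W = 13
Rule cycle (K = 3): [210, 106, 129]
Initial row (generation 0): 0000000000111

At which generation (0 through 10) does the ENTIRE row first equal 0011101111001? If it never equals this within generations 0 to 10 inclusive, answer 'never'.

Answer: never

Derivation:
Gen 0: 0000000000111
Gen 1 (rule 210): 0000000001011
Gen 2 (rule 106): 0000000010111
Gen 3 (rule 129): 1111111000010
Gen 4 (rule 210): 0111111100101
Gen 5 (rule 106): 1100000101010
Gen 6 (rule 129): 0001110000000
Gen 7 (rule 210): 0010111000000
Gen 8 (rule 106): 0101101000000
Gen 9 (rule 129): 0000000011111
Gen 10 (rule 210): 0000000101111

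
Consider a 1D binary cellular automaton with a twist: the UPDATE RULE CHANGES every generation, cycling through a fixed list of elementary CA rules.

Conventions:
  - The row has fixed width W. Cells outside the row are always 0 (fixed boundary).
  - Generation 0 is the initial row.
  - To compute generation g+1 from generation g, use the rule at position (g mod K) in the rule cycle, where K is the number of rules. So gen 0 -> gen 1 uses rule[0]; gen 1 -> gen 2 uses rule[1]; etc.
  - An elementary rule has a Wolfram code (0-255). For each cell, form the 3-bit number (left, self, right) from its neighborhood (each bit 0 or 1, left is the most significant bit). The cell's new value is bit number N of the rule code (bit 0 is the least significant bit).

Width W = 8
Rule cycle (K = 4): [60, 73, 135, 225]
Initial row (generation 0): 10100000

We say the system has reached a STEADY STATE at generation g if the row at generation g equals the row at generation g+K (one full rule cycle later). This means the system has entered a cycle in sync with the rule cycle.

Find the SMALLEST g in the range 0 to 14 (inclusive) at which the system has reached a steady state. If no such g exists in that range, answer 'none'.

Gen 0: 10100000
Gen 1 (rule 60): 11110000
Gen 2 (rule 73): 10010111
Gen 3 (rule 135): 10110010
Gen 4 (rule 225): 01010000
Gen 5 (rule 60): 01111000
Gen 6 (rule 73): 01001011
Gen 7 (rule 135): 11011000
Gen 8 (rule 225): 01101011
Gen 9 (rule 60): 01011110
Gen 10 (rule 73): 00010010
Gen 11 (rule 135): 11110110
Gen 12 (rule 225): 01111010
Gen 13 (rule 60): 01000111
Gen 14 (rule 73): 00010101
Gen 15 (rule 135): 11110101
Gen 16 (rule 225): 01111010
Gen 17 (rule 60): 01000111
Gen 18 (rule 73): 00010101

Answer: 12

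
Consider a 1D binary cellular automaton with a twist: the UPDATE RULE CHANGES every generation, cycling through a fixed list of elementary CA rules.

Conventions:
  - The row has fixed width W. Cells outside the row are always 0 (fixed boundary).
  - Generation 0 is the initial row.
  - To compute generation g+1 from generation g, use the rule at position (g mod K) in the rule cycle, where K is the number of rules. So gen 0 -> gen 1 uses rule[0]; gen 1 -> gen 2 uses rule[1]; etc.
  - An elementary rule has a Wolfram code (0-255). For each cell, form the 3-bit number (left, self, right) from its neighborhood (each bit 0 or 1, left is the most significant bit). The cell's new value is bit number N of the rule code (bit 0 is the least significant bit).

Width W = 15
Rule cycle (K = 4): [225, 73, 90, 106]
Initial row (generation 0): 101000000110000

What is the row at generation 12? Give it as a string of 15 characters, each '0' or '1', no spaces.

Gen 0: 101000000110000
Gen 1 (rule 225): 010011110010111
Gen 2 (rule 73): 000010010000101
Gen 3 (rule 90): 000101101001000
Gen 4 (rule 106): 001011110010000
Gen 5 (rule 225): 100101110000111
Gen 6 (rule 73): 000001010110101
Gen 7 (rule 90): 000010000110000
Gen 8 (rule 106): 000100001110000
Gen 9 (rule 225): 110001100110111
Gen 10 (rule 73): 110101100110101
Gen 11 (rule 90): 110001111110000
Gen 12 (rule 106): 110011000010000

Answer: 110011000010000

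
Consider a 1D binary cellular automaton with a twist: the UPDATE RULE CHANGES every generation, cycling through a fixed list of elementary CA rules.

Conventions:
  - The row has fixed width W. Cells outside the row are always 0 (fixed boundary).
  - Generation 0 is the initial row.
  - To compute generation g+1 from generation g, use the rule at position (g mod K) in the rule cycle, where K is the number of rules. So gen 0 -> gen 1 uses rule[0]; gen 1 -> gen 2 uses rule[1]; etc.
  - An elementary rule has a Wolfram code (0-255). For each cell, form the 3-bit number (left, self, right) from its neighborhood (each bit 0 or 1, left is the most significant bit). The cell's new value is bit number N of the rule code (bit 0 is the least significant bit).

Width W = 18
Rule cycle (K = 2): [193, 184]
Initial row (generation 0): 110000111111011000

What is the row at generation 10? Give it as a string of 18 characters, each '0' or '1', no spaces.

Answer: 011101001111101000

Derivation:
Gen 0: 110000111111011000
Gen 1 (rule 193): 010110011111001011
Gen 2 (rule 184): 001101011110100110
Gen 3 (rule 193): 100100001110000010
Gen 4 (rule 184): 010010001101000001
Gen 5 (rule 193): 000000100100011100
Gen 6 (rule 184): 000000010010011010
Gen 7 (rule 193): 111111000000001000
Gen 8 (rule 184): 111110100000000100
Gen 9 (rule 193): 011110001111110001
Gen 10 (rule 184): 011101001111101000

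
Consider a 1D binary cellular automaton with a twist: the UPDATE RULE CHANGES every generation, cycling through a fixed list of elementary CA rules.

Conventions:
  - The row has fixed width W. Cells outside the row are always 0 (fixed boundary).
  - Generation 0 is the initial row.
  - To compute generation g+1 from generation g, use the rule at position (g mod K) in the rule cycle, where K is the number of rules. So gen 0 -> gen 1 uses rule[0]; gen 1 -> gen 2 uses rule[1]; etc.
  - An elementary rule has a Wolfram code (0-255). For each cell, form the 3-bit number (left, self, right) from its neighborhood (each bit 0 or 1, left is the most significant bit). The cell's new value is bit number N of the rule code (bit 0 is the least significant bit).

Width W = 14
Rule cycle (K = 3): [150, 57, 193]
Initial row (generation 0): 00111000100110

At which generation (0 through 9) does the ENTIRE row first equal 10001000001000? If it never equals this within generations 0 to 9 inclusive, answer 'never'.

Gen 0: 00111000100110
Gen 1 (rule 150): 01010101111001
Gen 2 (rule 57): 00101011000100
Gen 3 (rule 193): 10000001010001
Gen 4 (rule 150): 11000011011011
Gen 5 (rule 57): 10111010110110
Gen 6 (rule 193): 00011000010010
Gen 7 (rule 150): 00100100111111
Gen 8 (rule 57): 10010010100000
Gen 9 (rule 193): 00000000001111

Answer: never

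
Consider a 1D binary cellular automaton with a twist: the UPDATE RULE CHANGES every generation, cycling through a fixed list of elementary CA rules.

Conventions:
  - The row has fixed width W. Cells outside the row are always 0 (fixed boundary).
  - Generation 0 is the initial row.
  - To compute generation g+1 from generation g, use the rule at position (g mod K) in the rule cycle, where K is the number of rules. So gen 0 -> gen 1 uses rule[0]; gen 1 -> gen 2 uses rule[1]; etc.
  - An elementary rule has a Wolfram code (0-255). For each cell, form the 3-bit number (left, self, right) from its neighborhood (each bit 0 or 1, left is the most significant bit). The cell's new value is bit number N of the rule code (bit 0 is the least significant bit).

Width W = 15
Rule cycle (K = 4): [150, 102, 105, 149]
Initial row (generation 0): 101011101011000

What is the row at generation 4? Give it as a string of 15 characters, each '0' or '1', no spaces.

Gen 0: 101011101011000
Gen 1 (rule 150): 101001001000100
Gen 2 (rule 102): 111011011001100
Gen 3 (rule 105): 101111111001101
Gen 4 (rule 149): 100111110100001

Answer: 100111110100001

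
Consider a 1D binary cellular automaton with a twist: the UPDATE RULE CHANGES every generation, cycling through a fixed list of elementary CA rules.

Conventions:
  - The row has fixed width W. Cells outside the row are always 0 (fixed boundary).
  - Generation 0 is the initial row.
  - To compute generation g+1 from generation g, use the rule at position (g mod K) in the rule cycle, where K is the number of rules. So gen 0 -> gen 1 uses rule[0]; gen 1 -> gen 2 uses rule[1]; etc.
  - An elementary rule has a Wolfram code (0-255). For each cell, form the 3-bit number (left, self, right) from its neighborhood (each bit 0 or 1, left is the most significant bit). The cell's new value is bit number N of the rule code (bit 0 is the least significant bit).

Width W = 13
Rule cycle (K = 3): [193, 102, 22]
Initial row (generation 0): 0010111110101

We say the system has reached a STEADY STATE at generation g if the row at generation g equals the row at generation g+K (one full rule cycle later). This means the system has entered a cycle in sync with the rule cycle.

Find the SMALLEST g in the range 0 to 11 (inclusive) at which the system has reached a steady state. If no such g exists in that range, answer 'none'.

Gen 0: 0010111110101
Gen 1 (rule 193): 1000011110000
Gen 2 (rule 102): 1000100010000
Gen 3 (rule 22): 1101110111000
Gen 4 (rule 193): 0100110011011
Gen 5 (rule 102): 1101010101101
Gen 6 (rule 22): 0001010100001
Gen 7 (rule 193): 1100000001100
Gen 8 (rule 102): 0100000010100
Gen 9 (rule 22): 1110000110110
Gen 10 (rule 193): 0110110010010
Gen 11 (rule 102): 1011010110110
Gen 12 (rule 22): 1000010000001
Gen 13 (rule 193): 0011000111100
Gen 14 (rule 102): 0101001000100

Answer: none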